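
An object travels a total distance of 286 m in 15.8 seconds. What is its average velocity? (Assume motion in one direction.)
v_avg = Δd / Δt = 286 / 15.8 = 18.1 m/s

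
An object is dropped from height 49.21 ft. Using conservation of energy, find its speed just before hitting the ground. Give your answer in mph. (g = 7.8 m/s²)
mgh = ½mv² → v = √(2gh) = √(2×7.8×15) = 15.3 m/s = 34.22 mph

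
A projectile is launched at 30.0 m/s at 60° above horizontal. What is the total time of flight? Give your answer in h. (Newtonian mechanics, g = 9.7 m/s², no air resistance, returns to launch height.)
T = 2v₀sin(θ)/g (with unit conversion) = 0.001488 h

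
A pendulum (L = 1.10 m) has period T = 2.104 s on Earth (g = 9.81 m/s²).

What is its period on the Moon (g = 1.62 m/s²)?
T = 2π√(L/g), so T_moon/T_earth = √(g_earth/g_moon)
T_moon = 2π√(1.1/1.62) = 5.177 s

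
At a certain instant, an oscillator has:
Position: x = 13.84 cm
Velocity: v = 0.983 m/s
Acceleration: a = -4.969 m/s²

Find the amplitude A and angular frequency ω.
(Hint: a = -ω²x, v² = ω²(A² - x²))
a = −ω²x → ω = √(|a|/x) = √(4.969/0.1384) = 5.992 rad/s
v² = ω²(A² − x²) → A = √(x² + v²/ω²) = √(0.1384² + 0.983²/5.992²) = 0.2146 m = 21.46 cm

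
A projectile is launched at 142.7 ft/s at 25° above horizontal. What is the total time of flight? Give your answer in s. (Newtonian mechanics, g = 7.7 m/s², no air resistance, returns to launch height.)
T = 2v₀sin(θ)/g (with unit conversion) = 4.774 s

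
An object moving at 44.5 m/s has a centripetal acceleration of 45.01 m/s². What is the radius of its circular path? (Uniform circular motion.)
r = v²/a_c = 44.5²/45.01 = 44.0 m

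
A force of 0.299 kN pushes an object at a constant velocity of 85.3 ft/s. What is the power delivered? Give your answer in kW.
P = Fv = 299 N × 26 m/s = 7774 W = 7.774 kW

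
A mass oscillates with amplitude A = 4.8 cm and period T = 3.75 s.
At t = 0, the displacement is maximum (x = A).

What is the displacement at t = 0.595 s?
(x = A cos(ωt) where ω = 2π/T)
ω = 2π/T = 2π/3.75 = 1.676 rad/s
x = A cos(ωt) = 4.8×cos(1.676×0.595) = 2.606 cm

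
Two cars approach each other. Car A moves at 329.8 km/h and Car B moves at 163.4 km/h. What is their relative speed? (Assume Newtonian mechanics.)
v_rel = v_A + v_B = 329.8 + 163.4 = 493.2 km/h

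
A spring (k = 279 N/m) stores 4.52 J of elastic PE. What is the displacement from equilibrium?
PE = ½kx² → x = √(2PE/k) = √(2×4.52/279) = 0.18 m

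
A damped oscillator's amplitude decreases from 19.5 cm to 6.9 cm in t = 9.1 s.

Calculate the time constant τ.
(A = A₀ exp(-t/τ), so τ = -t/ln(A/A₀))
A/A₀ = 6.9/19.5 = 0.3538; ln(A/A₀) = -1.039
τ = −t/ln(A/A₀) = −9.1/-1.039 = 8.759 s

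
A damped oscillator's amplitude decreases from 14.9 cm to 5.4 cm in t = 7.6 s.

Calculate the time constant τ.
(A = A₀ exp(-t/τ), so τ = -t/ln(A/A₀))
A/A₀ = 5.4/14.9 = 0.3624; ln(A/A₀) = -1.015
τ = −t/ln(A/A₀) = −7.6/-1.015 = 7.488 s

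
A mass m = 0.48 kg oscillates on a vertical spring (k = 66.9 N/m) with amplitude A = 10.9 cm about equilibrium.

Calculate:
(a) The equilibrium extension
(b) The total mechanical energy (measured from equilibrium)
x_eq = mg/k = 0.48×9.81/66.9 = 0.07039 m = 7.039 cm
E = ½kA² = ½×66.9×(0.109)² = 0.3974 J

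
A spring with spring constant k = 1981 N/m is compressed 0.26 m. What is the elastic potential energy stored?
PE = ½kx² = ½×1981×0.26² = 66.96 J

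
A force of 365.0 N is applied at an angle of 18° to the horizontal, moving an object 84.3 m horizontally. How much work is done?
W = Fd cosθ = 365.0×84.3×cos(18°) = 29264.0 J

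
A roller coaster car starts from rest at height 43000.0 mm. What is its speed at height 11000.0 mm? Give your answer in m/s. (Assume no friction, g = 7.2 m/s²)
mgh₁ = ½mv₂² + mgh₂ → v₂ = √(2g(h₁−h₂)) = √(2×7.2×(43−11)) = 21.47 m/s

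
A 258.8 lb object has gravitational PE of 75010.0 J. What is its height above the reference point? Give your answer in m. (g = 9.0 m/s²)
PE = mgh → h = PE/(mg) = 7.501e+04 J / (117.4 kg × 9.0 m/s²) = 71 m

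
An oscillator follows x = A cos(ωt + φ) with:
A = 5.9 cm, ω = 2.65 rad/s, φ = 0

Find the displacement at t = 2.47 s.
x = A cos(ωt + φ) = 5.9×cos(2.65×2.47 + 0) = 5.698 cm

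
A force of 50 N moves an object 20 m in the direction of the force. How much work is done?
W = Fd = 50×20 = 1000.0 J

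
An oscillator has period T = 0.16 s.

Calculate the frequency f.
f = 1/T = 1/0.16 = 6.25 Hz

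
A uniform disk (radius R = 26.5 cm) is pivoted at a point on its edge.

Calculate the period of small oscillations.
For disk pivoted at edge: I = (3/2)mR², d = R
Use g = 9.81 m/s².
I/m = (3/2)R² = 0.1053 m²; d = R = 0.265 m
T = 2π√((3/2)R²/(gR)) = 2π√(3R/(2g)) = 1.265 s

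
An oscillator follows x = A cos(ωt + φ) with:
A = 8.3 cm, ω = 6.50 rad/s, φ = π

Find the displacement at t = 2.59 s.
x = A cos(ωt + φ) = 8.3×cos(6.5×2.59 + π) = 3.564 cm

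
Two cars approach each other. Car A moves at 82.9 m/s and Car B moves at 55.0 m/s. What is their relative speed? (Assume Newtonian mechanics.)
v_rel = v_A + v_B = 82.9 + 55.0 = 137.9 m/s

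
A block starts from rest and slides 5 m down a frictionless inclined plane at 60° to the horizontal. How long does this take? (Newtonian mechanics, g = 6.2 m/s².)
a = g sin(θ) = 6.2 × sin(60°) = 5.37 m/s²
t = √(2d/a) = √(2 × 5 / 5.37) = 1.36 s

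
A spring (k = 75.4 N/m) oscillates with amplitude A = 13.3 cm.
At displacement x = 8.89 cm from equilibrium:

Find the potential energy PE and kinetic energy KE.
E_total = ½kA² = ½×75.4×(0.133)² = 0.6669 J
PE = ½kx² = ½×75.4×(0.0889)² = 0.298 J
KE = E_total − PE = 0.3689 J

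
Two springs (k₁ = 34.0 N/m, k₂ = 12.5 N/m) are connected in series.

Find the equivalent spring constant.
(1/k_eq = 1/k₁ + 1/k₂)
1/k_eq = 1/34.0 + 1/12.5 = 0.10941; k_eq = 9.14 N/m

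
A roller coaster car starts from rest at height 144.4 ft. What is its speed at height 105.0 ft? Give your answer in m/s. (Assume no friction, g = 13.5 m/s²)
mgh₁ = ½mv₂² + mgh₂ → v₂ = √(2g(h₁−h₂)) = √(2×13.5×(44.01−32)) = 18.01 m/s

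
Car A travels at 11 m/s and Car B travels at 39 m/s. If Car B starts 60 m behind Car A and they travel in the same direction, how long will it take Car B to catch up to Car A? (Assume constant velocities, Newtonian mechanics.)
Relative speed: v_rel = 39 - 11 = 28 m/s
Time to catch: t = d₀/v_rel = 60/28 = 2.14 s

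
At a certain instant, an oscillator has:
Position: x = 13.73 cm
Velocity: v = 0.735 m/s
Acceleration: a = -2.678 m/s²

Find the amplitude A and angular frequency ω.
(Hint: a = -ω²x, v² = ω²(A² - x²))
a = −ω²x → ω = √(|a|/x) = √(2.678/0.1373) = 4.416 rad/s
v² = ω²(A² − x²) → A = √(x² + v²/ω²) = √(0.1373² + 0.735²/4.416²) = 0.2158 m = 21.58 cm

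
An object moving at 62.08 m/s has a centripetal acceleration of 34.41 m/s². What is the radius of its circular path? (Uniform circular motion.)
r = v²/a_c = 62.08²/34.41 = 112.0 m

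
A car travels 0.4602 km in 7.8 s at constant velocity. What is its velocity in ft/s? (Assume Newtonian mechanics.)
v = d/t (with unit conversion) = 193.6 ft/s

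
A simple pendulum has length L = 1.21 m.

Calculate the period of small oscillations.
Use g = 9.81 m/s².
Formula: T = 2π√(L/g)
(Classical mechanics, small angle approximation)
T = 2π√(L/g) = 2π√(1.21/9.81) = 2.207 s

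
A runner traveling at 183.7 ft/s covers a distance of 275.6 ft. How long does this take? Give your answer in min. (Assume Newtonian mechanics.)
t = d/v (with unit conversion) = 0.025 min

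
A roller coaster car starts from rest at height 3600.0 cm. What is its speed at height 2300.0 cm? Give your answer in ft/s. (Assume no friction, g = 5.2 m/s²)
mgh₁ = ½mv₂² + mgh₂ → v₂ = √(2g(h₁−h₂)) = √(2×5.2×(36−23)) = 11.63 m/s = 38.15 ft/s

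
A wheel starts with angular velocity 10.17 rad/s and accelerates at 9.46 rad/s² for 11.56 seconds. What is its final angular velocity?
ω = ω₀ + αt = 10.17 + 9.46 × 11.56 = 119.53 rad/s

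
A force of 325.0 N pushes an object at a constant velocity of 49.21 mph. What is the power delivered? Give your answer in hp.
P = Fv = 325 N × 22 m/s = 7150 W = 9.588 hp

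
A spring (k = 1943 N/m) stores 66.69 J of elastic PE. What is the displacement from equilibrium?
PE = ½kx² → x = √(2PE/k) = √(2×66.69/1943) = 0.262 m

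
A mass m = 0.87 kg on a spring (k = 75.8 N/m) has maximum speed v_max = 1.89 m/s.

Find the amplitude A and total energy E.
½mv²_max = ½kA² → A = v_max√(m/k) = 1.89×√(0.87/75.8) = 0.2025 m = 20.25 cm
E = ½mv²_max = ½×0.87×1.89² = 1.554 J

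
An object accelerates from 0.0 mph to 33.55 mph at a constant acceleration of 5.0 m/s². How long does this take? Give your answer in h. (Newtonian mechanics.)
t = (v - v₀)/a (with unit conversion) = 0.0008332 h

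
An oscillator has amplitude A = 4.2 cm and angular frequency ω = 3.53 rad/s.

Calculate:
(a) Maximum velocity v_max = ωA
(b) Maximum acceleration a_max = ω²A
v_max = ωA = 3.53×0.042 = 0.1483 m/s
a_max = ω²A = 3.53²×0.042 = 0.5234 m/s²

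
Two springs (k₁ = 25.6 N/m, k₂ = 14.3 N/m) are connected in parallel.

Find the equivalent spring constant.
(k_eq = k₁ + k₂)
k_eq = k₁ + k₂ = 25.6 + 14.3 = 39.9 N/m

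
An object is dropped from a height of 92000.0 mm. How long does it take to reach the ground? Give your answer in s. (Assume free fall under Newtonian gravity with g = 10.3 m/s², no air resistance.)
t = √(2h/g) (with unit conversion) = 4.227 s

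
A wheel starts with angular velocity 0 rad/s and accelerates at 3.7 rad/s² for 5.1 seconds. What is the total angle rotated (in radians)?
θ = ω₀t + ½αt² = 0×5.1 + ½×3.7×5.1² = 48.12 rad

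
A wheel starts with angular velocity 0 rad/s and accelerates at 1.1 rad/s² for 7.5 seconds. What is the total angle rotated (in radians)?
θ = ω₀t + ½αt² = 0×7.5 + ½×1.1×7.5² = 30.94 rad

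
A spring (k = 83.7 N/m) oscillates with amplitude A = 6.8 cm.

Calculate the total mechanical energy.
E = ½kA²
E = ½kA² = ½×83.7×(0.068)² = 0.1935 J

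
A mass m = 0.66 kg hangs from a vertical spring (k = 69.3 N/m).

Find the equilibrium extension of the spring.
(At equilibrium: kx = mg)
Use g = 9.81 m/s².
x_eq = mg/k = 0.66×9.81/69.3 = 0.09343 m = 9.343 cm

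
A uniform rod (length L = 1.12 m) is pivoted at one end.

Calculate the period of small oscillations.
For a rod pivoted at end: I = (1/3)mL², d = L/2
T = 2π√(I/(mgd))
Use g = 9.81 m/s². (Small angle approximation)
I/m = (1/3)L² = 0.4181 m²; d = L/2 = 0.56 m
T = 2π√(I/(mgd)) = 2π√(0.4181/(9.81×0.56)) = 1.733 s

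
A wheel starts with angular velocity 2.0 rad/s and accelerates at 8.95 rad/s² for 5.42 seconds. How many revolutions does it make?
θ = ω₀t + ½αt² = 2.0×5.42 + ½×8.95×5.42² = 142.3 rad
Revolutions = θ/(2π) = 142.3/(2π) = 22.65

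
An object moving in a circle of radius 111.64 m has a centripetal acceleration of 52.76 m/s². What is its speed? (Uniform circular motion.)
v = √(a_c × r) = √(52.76 × 111.64) = 76.75 m/s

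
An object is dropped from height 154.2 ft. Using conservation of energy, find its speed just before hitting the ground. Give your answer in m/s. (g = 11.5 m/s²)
mgh = ½mv² → v = √(2gh) = √(2×11.5×47) = 32.88 m/s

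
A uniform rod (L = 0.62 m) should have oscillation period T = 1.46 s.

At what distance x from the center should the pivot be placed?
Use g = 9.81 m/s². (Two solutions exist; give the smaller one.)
T = 2π√((L²/12 + x²)/(gx)). Let c = T²g/(4π²) = 0.5297.
x² − cx + L²/12 = 0 → x = (c − √(c² − L²/3))/2 = 0.06963 m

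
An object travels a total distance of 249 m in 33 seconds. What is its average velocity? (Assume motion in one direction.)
v_avg = Δd / Δt = 249 / 33 = 7.55 m/s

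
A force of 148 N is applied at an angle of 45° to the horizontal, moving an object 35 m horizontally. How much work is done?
W = Fd cosθ = 148×35×cos(45°) = 3662.8 J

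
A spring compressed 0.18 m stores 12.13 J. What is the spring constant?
PE = ½kx² → k = 2PE/x² = 2×12.13/0.18² = 748.8 N/m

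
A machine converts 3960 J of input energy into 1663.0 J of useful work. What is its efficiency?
η = W_out/W_in = 1663.0/3960 = 0.4199 = 41.99%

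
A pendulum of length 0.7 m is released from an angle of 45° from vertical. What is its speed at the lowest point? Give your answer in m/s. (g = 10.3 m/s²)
h = L(1 − cosθ) = 0.7×(1 − cos45°) = 0.205 m
v = √(2gh) = √(2×10.3×0.205) = 2.055 m/s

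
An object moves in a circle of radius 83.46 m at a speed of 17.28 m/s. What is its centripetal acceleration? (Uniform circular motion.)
a_c = v²/r = 17.28²/83.46 = 298.598/83.46 = 3.58 m/s²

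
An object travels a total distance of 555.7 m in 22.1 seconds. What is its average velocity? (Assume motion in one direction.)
v_avg = Δd / Δt = 555.7 / 22.1 = 25.14 m/s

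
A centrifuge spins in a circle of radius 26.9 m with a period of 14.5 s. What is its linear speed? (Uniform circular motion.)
v = 2πr/T = 2π×26.9/14.5 = 11.66 m/s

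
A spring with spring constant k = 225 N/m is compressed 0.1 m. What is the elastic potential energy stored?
PE = ½kx² = ½×225×0.1² = 1.125 J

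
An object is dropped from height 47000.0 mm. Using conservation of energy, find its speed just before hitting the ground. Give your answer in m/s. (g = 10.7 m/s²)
mgh = ½mv² → v = √(2gh) = √(2×10.7×47) = 31.71 m/s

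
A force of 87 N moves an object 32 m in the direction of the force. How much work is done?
W = Fd = 87×32 = 2784.0 J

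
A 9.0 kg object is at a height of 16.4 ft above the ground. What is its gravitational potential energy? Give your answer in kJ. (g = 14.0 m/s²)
PE = mgh = 9 kg × 14.0 m/s² × 4.999 m = 629.8 J = 0.6298 kJ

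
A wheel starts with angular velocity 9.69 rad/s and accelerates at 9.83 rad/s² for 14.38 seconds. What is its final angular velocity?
ω = ω₀ + αt = 9.69 + 9.83 × 14.38 = 151.05 rad/s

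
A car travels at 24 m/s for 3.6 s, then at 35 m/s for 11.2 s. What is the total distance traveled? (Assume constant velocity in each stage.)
d₁ = v₁t₁ = 24 × 3.6 = 86.4 m
d₂ = v₂t₂ = 35 × 11.2 = 392 m
d_total = 86.4 + 392 = 478.4 m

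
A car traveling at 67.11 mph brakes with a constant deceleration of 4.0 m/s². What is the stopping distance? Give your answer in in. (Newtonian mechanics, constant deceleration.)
d = v₀² / (2a) (with unit conversion) = 4429.0 in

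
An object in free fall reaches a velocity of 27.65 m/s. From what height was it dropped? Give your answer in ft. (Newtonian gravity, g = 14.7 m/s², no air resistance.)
h = v²/(2g) (with unit conversion) = 85.32 ft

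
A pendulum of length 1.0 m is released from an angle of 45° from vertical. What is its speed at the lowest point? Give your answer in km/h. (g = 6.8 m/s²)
h = L(1 − cosθ) = 1.0×(1 − cos45°) = 0.2929 m
v = √(2gh) = √(2×6.8×0.2929) = 1.996 m/s = 7.185 km/h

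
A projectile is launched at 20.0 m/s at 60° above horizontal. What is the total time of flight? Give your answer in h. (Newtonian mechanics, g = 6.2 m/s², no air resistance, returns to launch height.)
T = 2v₀sin(θ)/g (with unit conversion) = 0.001552 h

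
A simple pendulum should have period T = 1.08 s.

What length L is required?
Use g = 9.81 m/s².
T = 2π√(L/g) → L = g(T/2π)² = 9.81×(1.08/2π)² = 0.2898 m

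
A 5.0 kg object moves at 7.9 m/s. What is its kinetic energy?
KE = ½mv² = ½×5.0×7.9² = 156.025 J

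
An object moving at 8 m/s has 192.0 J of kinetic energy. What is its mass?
KE = ½mv² → m = 2KE/v² = 2×192.0/8² = 6.0 kg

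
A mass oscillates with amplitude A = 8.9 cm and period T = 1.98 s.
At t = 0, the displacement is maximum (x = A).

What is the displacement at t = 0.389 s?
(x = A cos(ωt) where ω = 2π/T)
ω = 2π/T = 2π/1.98 = 3.173 rad/s
x = A cos(ωt) = 8.9×cos(3.173×0.389) = 2.938 cm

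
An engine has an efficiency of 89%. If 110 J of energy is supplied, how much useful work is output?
W_out = η × W_in = 0.89 × 110 = 97.9 J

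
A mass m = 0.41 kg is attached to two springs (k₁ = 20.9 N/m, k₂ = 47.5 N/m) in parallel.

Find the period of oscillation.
k_eq = k₁+k₂ = 68.4 N/m
T = 2π√(m/k_eq) = 2π√(0.41/68.4) = 0.4865 s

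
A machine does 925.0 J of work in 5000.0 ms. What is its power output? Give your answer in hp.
P = W/t = 925 J / 5 s = 185 W = 0.2481 hp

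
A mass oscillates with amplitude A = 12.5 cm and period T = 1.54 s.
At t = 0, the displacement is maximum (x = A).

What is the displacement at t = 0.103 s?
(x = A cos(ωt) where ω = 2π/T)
ω = 2π/T = 2π/1.54 = 4.08 rad/s
x = A cos(ωt) = 12.5×cos(4.08×0.103) = 11.41 cm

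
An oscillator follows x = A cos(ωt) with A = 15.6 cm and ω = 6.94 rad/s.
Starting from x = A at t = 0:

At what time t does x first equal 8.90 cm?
cos(ωt) = x/A = 8.9/15.6 = 0.5705
ωt = arccos(0.5705) = 0.9637 rad
t = 0.9637/6.94 = 0.1389 s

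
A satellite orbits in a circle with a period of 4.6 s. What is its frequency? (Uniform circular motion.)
f = 1/T = 1/4.6 = 0.2174 Hz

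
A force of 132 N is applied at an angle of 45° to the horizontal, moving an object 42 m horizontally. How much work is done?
W = Fd cosθ = 132×42×cos(45°) = 3920.2 J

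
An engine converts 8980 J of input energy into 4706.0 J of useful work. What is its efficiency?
η = W_out/W_in = 4706.0/8980 = 0.5241 = 52.41%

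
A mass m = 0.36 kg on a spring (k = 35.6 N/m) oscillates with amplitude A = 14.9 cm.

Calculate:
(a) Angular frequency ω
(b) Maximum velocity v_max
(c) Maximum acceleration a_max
ω = √(k/m) = √(35.6/0.36) = 9.944 rad/s
v_max = ωA = 9.944×0.149 = 1.482 m/s
a_max = ω²A = 9.944²×0.149 = 14.73 m/s²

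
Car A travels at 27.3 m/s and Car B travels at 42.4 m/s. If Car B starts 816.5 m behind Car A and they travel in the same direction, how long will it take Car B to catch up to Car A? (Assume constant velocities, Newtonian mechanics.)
Relative speed: v_rel = 42.4 - 27.3 = 15.1 m/s
Time to catch: t = d₀/v_rel = 816.5/15.1 = 54.07 s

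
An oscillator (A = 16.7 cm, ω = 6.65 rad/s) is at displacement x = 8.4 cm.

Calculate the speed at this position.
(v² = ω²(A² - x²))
v = ω√(A² − x²) = 6.65×√(0.167² − 0.084²) = 0.9598 m/s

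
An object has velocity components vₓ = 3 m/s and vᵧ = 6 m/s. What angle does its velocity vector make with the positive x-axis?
θ = arctan(vᵧ/vₓ) = arctan(6/3) = 63.43°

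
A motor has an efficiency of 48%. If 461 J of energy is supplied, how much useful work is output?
W_out = η × W_in = 0.48 × 461 = 221.28 J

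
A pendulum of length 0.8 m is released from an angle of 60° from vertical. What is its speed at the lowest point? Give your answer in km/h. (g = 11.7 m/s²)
h = L(1 − cosθ) = 0.8×(1 − cos60°) = 0.4 m
v = √(2gh) = √(2×11.7×0.4) = 3.059 m/s = 11.01 km/h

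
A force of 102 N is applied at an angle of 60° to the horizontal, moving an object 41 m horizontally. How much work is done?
W = Fd cosθ = 102×41×cos(60°) = 2091.0 J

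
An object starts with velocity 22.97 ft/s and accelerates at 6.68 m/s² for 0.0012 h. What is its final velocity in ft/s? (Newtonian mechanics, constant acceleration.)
v = v₀ + at (with unit conversion) = 117.6 ft/s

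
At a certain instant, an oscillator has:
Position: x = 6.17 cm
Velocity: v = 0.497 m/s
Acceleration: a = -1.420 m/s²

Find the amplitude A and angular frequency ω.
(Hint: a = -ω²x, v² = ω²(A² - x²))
a = −ω²x → ω = √(|a|/x) = √(1.42/0.0617) = 4.797 rad/s
v² = ω²(A² − x²) → A = √(x² + v²/ω²) = √(0.0617² + 0.497²/4.797²) = 0.1206 m = 12.06 cm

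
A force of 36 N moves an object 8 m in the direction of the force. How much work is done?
W = Fd = 36×8 = 288.0 J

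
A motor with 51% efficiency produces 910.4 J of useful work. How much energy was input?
W_in = W_out/η = 910.4/0.51 = 1785.1 J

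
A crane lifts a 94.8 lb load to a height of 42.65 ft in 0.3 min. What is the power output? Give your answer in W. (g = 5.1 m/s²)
W = mgh = 43×5.1×13 = 2851 J
P = W/t = 2851/18 = 158.4 W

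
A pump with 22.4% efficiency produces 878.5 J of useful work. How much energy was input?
W_in = W_out/η = 878.5/0.224 = 3921.9 J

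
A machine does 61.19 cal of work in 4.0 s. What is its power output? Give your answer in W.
P = W/t = 256 J / 4 s = 64 W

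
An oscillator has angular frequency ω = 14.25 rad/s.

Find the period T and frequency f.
T = 2π/ω = 2π/14.25 = 0.4409 s; f = ω/2π = 2.268 Hz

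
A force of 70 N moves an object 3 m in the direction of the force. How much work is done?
W = Fd = 70×3 = 210.0 J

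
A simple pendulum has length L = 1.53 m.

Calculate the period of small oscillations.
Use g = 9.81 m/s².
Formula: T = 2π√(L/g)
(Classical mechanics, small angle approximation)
T = 2π√(L/g) = 2π√(1.53/9.81) = 2.481 s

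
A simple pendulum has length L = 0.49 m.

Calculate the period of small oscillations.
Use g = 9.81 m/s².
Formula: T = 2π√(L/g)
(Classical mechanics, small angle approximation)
T = 2π√(L/g) = 2π√(0.49/9.81) = 1.404 s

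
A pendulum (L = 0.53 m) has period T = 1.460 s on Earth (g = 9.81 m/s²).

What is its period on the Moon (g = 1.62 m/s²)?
T = 2π√(L/g), so T_moon/T_earth = √(g_earth/g_moon)
T_moon = 2π√(0.53/1.62) = 3.594 s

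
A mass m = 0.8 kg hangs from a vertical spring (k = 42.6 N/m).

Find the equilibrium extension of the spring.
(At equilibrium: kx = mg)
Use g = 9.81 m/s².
x_eq = mg/k = 0.8×9.81/42.6 = 0.1842 m = 18.42 cm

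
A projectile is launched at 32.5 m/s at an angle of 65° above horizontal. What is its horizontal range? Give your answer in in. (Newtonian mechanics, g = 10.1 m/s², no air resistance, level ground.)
R = v₀² sin(2θ) / g (with unit conversion) = 3154.0 in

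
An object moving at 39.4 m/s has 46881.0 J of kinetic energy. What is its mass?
KE = ½mv² → m = 2KE/v² = 2×46881.0/39.4² = 60.4 kg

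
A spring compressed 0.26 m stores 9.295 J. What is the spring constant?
PE = ½kx² → k = 2PE/x² = 2×9.295/0.26² = 275.0 N/m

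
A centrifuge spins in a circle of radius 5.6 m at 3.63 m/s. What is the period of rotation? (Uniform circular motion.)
T = 2πr/v = 2π×5.6/3.63 = 9.69 s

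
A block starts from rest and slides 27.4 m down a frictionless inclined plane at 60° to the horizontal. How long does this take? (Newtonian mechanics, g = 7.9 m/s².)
a = g sin(θ) = 7.9 × sin(60°) = 6.84 m/s²
t = √(2d/a) = √(2 × 27.4 / 6.84) = 2.83 s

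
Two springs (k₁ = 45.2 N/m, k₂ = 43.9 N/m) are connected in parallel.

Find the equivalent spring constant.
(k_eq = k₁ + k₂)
k_eq = k₁ + k₂ = 45.2 + 43.9 = 89.1 N/m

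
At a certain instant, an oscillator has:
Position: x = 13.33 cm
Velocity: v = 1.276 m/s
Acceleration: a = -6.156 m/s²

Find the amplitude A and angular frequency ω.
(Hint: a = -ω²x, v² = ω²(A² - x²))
a = −ω²x → ω = √(|a|/x) = √(6.156/0.1333) = 6.796 rad/s
v² = ω²(A² − x²) → A = √(x² + v²/ω²) = √(0.1333² + 1.276²/6.796²) = 0.2303 m = 23.03 cm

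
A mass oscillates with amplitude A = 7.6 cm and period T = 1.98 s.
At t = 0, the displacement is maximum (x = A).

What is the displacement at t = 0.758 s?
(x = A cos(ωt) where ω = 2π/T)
ω = 2π/T = 2π/1.98 = 3.173 rad/s
x = A cos(ωt) = 7.6×cos(3.173×0.758) = -5.632 cm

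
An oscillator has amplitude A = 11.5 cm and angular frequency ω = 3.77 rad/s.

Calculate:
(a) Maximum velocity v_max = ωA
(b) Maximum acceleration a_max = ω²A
v_max = ωA = 3.77×0.115 = 0.4335 m/s
a_max = ω²A = 3.77²×0.115 = 1.634 m/s²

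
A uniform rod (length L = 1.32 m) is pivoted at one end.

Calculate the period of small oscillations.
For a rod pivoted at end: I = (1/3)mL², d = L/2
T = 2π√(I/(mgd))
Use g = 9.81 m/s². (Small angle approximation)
I/m = (1/3)L² = 0.5808 m²; d = L/2 = 0.66 m
T = 2π√(I/(mgd)) = 2π√(0.5808/(9.81×0.66)) = 1.882 s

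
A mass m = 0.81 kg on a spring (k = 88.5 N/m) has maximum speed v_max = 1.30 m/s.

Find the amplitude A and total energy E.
½mv²_max = ½kA² → A = v_max√(m/k) = 1.3×√(0.81/88.5) = 0.1244 m = 12.44 cm
E = ½mv²_max = ½×0.81×1.3² = 0.6845 J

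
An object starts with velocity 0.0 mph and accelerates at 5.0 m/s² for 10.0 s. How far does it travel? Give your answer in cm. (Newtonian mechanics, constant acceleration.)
d = v₀t + ½at² (with unit conversion) = 25000.0 cm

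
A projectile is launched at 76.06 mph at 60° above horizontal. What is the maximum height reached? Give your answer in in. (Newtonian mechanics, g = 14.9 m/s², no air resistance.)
H = v₀²sin²(θ)/(2g) (with unit conversion) = 1146.0 in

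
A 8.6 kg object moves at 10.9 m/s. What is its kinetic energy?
KE = ½mv² = ½×8.6×10.9² = 510.883 J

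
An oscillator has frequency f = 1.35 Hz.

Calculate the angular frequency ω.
ω = 2πf = 2π×1.35 = 8.482 rad/s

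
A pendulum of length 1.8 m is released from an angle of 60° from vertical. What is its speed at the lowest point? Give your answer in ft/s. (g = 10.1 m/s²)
h = L(1 − cosθ) = 1.8×(1 − cos60°) = 0.9 m
v = √(2gh) = √(2×10.1×0.9) = 4.264 m/s = 13.99 ft/s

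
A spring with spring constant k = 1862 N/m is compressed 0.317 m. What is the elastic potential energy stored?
PE = ½kx² = ½×1862×0.317² = 93.56 J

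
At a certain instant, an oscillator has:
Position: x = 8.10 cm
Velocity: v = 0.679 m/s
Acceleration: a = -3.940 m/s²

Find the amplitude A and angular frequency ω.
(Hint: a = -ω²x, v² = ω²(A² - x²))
a = −ω²x → ω = √(|a|/x) = √(3.94/0.081) = 6.974 rad/s
v² = ω²(A² − x²) → A = √(x² + v²/ω²) = √(0.081² + 0.679²/6.974²) = 0.1266 m = 12.66 cm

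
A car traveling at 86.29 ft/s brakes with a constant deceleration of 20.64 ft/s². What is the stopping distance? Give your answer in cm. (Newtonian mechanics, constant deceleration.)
d = v₀² / (2a) (with unit conversion) = 5498.0 cm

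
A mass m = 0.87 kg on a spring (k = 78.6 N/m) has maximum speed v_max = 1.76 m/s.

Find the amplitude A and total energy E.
½mv²_max = ½kA² → A = v_max√(m/k) = 1.76×√(0.87/78.6) = 0.1852 m = 18.52 cm
E = ½mv²_max = ½×0.87×1.76² = 1.347 J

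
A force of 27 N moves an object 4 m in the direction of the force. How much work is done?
W = Fd = 27×4 = 108.0 J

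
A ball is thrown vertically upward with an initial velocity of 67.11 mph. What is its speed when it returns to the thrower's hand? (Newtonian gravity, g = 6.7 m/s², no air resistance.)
By conservation of energy, the ball returns at the same speed = 67.11 mph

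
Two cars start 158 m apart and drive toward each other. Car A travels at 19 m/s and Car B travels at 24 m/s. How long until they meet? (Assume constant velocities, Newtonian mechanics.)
Combined speed: v_combined = 19 + 24 = 43 m/s
Time to meet: t = d/43 = 158/43 = 3.67 s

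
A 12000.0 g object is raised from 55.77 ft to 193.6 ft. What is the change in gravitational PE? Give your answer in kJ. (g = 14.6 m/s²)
ΔPE = mg(h₂ − h₁) = 12 kg × 14.6 m/s² × (59.01 − 17) m = 7360 J = 7.36 kJ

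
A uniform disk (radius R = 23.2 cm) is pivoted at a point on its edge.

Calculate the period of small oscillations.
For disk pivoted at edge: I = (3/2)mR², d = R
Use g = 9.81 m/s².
I/m = (3/2)R² = 0.08074 m²; d = R = 0.232 m
T = 2π√((3/2)R²/(gR)) = 2π√(3R/(2g)) = 1.183 s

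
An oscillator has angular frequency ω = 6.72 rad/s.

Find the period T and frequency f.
T = 2π/ω = 2π/6.72 = 0.935 s; f = ω/2π = 1.07 Hz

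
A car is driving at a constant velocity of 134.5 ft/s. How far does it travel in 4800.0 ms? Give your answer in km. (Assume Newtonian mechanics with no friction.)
d = vt (with unit conversion) = 0.1968 km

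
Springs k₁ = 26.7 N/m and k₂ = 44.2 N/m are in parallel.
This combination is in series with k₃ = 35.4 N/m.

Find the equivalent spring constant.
k₁₂ = k₁ + k₂ = 70.9 N/m (parallel)
1/k_eq = 1/k₁₂ + 1/k₃ → k_eq = 23.61 N/m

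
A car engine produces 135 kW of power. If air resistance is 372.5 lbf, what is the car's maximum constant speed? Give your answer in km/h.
P = Fv → v = P/F = 135000 W / 1657 N = 81.47 m/s = 293.3 km/h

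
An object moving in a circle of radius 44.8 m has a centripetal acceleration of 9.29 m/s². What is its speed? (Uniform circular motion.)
v = √(a_c × r) = √(9.29 × 44.8) = 20.4 m/s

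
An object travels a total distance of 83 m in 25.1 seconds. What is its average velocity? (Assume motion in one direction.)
v_avg = Δd / Δt = 83 / 25.1 = 3.31 m/s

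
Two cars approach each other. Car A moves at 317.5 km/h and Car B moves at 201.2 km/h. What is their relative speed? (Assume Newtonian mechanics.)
v_rel = v_A + v_B = 317.5 + 201.2 = 518.7 km/h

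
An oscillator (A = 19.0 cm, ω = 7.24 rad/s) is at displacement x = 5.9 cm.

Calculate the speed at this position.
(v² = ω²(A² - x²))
v = ω√(A² − x²) = 7.24×√(0.19² − 0.059²) = 1.308 m/s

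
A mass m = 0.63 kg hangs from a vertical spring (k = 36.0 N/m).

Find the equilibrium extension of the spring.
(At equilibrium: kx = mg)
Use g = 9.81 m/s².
x_eq = mg/k = 0.63×9.81/36.0 = 0.1717 m = 17.17 cm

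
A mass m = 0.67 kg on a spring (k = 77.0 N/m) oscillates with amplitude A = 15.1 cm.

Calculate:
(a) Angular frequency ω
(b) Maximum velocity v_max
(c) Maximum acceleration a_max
ω = √(k/m) = √(77.0/0.67) = 10.72 rad/s
v_max = ωA = 10.72×0.151 = 1.619 m/s
a_max = ω²A = 10.72²×0.151 = 17.35 m/s²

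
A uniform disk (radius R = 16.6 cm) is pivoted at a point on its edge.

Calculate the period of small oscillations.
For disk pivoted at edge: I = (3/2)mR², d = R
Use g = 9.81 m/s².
I/m = (3/2)R² = 0.04133 m²; d = R = 0.166 m
T = 2π√((3/2)R²/(gR)) = 2π√(3R/(2g)) = 1.001 s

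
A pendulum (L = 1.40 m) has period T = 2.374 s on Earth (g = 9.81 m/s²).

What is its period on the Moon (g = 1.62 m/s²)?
T = 2π√(L/g), so T_moon/T_earth = √(g_earth/g_moon)
T_moon = 2π√(1.4/1.62) = 5.841 s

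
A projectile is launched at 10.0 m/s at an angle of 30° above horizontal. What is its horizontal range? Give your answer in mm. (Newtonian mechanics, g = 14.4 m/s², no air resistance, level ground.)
R = v₀² sin(2θ) / g (with unit conversion) = 6014.0 mm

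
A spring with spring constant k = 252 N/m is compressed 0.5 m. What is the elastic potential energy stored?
PE = ½kx² = ½×252×0.5² = 31.5 J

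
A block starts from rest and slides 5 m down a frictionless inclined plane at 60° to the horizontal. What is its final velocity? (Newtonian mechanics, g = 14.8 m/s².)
a = g sin(θ) = 14.8 × sin(60°) = 12.82 m/s²
v = √(2ad) = √(2 × 12.82 × 5) = 11.32 m/s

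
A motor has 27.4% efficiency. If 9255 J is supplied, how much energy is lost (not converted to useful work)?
W_out = η × W_in = 0.274×9255 = 2535.9 J
W_lost = W_in − W_out = 9255 − 2535.9 = 6719.1 J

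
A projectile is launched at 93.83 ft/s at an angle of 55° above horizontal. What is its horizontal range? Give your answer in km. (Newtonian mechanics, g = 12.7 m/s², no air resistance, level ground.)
R = v₀² sin(2θ) / g (with unit conversion) = 0.06052 km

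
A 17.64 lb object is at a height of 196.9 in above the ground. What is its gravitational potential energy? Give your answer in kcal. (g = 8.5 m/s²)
PE = mgh = 8.001 kg × 8.5 m/s² × 5.001 m = 340.1 J = 0.0813 kcal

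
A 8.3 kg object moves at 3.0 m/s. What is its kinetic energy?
KE = ½mv² = ½×8.3×3.0² = 37.35 J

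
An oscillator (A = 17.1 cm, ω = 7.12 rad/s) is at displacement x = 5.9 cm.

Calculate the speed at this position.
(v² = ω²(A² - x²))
v = ω√(A² − x²) = 7.12×√(0.171² − 0.059²) = 1.143 m/s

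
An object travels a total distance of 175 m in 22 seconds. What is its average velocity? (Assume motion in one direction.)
v_avg = Δd / Δt = 175 / 22 = 7.95 m/s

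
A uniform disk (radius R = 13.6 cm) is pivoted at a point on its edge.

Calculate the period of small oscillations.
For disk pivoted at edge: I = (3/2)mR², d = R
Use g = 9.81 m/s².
I/m = (3/2)R² = 0.02774 m²; d = R = 0.136 m
T = 2π√((3/2)R²/(gR)) = 2π√(3R/(2g)) = 0.9061 s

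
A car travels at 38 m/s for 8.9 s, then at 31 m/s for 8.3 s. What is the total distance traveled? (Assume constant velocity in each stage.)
d₁ = v₁t₁ = 38 × 8.9 = 338.2 m
d₂ = v₂t₂ = 31 × 8.3 = 257.3 m
d_total = 338.2 + 257.3 = 595.5 m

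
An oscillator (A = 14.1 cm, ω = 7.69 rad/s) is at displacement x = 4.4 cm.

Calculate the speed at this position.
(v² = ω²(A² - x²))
v = ω√(A² − x²) = 7.69×√(0.141² − 0.044²) = 1.03 m/s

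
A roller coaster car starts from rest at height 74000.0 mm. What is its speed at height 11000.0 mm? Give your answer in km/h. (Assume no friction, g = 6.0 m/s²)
mgh₁ = ½mv₂² + mgh₂ → v₂ = √(2g(h₁−h₂)) = √(2×6.0×(74−11)) = 27.5 m/s = 98.98 km/h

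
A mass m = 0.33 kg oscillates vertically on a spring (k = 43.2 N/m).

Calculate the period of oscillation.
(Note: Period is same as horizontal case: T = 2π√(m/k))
T = 2π√(m/k) = 2π√(0.33/43.2) = 0.5492 s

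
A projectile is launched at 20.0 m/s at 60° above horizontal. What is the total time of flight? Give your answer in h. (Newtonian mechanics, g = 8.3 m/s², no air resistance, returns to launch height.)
T = 2v₀sin(θ)/g (with unit conversion) = 0.001159 h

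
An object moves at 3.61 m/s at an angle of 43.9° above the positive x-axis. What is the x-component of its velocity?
vₓ = v cos(θ) = 3.61 × cos(43.9°) = 2.6 m/s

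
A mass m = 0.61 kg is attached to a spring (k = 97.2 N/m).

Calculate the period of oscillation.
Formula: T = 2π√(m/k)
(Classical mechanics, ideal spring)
T = 2π√(m/k) = 2π√(0.61/97.2) = 0.4978 s; f = 1/T = 2.009 Hz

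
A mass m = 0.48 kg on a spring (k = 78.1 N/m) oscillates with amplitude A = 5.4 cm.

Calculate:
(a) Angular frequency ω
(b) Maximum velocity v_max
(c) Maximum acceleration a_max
ω = √(k/m) = √(78.1/0.48) = 12.76 rad/s
v_max = ωA = 12.76×0.054 = 0.6888 m/s
a_max = ω²A = 12.76²×0.054 = 8.786 m/s²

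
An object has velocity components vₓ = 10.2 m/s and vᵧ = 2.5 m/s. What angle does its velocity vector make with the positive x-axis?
θ = arctan(vᵧ/vₓ) = arctan(2.5/10.2) = 13.77°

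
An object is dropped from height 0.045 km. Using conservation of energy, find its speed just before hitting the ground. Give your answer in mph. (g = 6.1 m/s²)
mgh = ½mv² → v = √(2gh) = √(2×6.1×45) = 23.43 m/s = 52.41 mph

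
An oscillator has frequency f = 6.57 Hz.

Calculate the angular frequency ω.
ω = 2πf = 2π×6.57 = 41.28 rad/s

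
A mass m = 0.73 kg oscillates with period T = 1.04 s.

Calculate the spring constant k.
T = 2π√(m/k) → k = m(2π/T)² = 0.73×(2π/1.04)² = 26.65 N/m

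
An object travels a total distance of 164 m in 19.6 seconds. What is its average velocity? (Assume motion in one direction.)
v_avg = Δd / Δt = 164 / 19.6 = 8.37 m/s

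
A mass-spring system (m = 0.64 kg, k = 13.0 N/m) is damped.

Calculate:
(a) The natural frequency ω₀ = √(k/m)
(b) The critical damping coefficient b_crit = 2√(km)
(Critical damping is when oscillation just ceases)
ω₀ = √(k/m) = √(13.0/0.64) = 4.507 rad/s
b_crit = 2√(km) = 2√(13.0×0.64) = 5.769 kg/s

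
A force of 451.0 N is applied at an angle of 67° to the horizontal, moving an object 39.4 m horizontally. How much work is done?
W = Fd cosθ = 451.0×39.4×cos(67°) = 6943.1 J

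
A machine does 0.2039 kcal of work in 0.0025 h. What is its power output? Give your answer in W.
P = W/t = 853.1 J / 9 s = 94.79 W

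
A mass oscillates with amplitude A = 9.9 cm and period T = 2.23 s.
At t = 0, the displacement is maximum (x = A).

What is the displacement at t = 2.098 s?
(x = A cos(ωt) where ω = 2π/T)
ω = 2π/T = 2π/2.23 = 2.818 rad/s
x = A cos(ωt) = 9.9×cos(2.818×2.098) = 9.223 cm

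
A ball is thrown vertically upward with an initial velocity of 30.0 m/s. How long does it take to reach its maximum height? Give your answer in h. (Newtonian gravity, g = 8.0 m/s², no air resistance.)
t_up = v₀/g (with unit conversion) = 0.001042 h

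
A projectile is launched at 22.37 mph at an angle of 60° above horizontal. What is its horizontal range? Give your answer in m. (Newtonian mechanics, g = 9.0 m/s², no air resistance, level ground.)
R = v₀² sin(2θ) / g (with unit conversion) = 9.623 m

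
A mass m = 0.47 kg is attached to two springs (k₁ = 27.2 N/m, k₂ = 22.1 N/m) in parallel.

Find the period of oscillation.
k_eq = k₁+k₂ = 49.3 N/m
T = 2π√(m/k_eq) = 2π√(0.47/49.3) = 0.6135 s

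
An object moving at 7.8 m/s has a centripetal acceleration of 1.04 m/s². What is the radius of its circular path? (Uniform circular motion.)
r = v²/a_c = 7.8²/1.04 = 58.5 m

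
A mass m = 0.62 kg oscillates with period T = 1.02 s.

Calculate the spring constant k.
T = 2π√(m/k) → k = m(2π/T)² = 0.62×(2π/1.02)² = 23.53 N/m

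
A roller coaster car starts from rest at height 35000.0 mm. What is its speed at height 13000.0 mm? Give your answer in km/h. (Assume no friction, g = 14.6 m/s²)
mgh₁ = ½mv₂² + mgh₂ → v₂ = √(2g(h₁−h₂)) = √(2×14.6×(35−13)) = 25.35 m/s = 91.24 km/h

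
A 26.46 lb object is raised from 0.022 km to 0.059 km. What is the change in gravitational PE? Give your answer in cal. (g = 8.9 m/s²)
ΔPE = mg(h₂ − h₁) = 12 kg × 8.9 m/s² × (59 − 22) m = 3952 J = 944.6 cal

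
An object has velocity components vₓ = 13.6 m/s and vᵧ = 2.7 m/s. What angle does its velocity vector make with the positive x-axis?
θ = arctan(vᵧ/vₓ) = arctan(2.7/13.6) = 11.23°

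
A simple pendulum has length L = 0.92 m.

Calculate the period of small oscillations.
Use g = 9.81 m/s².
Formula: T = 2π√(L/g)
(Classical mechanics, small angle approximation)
T = 2π√(L/g) = 2π√(0.92/9.81) = 1.924 s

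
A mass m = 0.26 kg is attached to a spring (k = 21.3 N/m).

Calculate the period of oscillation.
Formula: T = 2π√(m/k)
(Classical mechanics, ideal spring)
T = 2π√(m/k) = 2π√(0.26/21.3) = 0.6942 s; f = 1/T = 1.441 Hz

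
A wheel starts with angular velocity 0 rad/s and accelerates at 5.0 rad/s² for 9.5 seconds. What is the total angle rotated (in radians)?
θ = ω₀t + ½αt² = 0×9.5 + ½×5.0×9.5² = 225.62 rad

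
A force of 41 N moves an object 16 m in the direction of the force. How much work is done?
W = Fd = 41×16 = 656.0 J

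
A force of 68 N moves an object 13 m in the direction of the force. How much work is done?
W = Fd = 68×13 = 884.0 J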